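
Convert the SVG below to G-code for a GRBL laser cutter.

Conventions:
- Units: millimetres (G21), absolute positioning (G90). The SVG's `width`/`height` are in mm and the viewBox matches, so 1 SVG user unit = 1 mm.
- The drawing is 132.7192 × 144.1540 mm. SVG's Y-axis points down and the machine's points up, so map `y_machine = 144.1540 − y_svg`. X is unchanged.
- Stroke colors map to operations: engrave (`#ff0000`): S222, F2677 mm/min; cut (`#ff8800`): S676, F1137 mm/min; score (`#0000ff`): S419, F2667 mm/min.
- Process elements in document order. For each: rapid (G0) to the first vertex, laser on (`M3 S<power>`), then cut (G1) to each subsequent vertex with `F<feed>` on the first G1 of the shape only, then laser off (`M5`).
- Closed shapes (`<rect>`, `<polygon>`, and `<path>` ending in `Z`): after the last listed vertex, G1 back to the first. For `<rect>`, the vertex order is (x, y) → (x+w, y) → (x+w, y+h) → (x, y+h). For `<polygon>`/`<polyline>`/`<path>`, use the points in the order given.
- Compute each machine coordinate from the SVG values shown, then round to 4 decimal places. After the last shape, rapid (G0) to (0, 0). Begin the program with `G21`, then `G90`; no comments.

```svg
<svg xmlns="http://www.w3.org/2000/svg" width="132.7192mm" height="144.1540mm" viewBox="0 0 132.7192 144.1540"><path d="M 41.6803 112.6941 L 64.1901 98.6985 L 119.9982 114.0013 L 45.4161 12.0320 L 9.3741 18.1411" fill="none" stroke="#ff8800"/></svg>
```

1 u = 1 mm; y_m = 144.1540 − y.

[1] `<path>` open polyline, #ff8800→cut S676 F1137: (41.6803,31.4599) → (64.1901,45.4555) → (119.9982,30.1527) → (45.4161,132.1220) → (9.3741,126.0129)

G21
G90
G0 X41.6803 Y31.4599
M3 S676
G1 X64.1901 Y45.4555 F1137
G1 X119.9982 Y30.1527
G1 X45.4161 Y132.1220
G1 X9.3741 Y126.0129
M5
G0 X0.0000 Y0.0000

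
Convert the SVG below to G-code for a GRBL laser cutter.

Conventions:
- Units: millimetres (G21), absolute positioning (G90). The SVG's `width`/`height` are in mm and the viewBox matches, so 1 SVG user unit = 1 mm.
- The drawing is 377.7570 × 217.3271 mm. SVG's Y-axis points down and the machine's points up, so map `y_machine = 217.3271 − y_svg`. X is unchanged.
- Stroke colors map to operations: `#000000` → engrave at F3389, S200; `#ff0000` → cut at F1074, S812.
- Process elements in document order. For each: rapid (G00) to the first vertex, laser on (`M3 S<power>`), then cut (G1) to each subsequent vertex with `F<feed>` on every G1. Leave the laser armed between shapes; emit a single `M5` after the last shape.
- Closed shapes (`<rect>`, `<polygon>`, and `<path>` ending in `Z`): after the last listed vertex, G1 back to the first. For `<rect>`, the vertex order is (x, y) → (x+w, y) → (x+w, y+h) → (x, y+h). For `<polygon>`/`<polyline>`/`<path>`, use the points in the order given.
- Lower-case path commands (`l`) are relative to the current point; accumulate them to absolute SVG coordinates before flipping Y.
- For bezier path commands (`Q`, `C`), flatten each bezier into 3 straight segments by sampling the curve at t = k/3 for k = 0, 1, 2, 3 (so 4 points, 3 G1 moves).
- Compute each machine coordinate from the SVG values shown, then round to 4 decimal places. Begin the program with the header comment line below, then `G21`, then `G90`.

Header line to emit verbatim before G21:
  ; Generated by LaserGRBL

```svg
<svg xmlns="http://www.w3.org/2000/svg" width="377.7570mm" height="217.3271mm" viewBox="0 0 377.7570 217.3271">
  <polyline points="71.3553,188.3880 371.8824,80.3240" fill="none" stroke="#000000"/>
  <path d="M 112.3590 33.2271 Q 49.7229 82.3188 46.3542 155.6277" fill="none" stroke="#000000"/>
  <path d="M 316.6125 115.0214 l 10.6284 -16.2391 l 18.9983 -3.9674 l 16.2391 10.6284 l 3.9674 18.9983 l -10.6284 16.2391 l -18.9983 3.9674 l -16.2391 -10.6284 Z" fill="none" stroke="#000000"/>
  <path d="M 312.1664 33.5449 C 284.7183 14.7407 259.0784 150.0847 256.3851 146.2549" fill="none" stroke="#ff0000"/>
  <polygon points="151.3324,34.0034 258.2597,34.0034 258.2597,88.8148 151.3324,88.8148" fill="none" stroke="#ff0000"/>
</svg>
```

Since the viewBox matches the mm dimensions, user units are millimetres directly. The only transform is the Y-flip y_m = 217.3271 − y_svg.

Shape 1 is a line segment drawn with `<polyline>`. Its stroke #000000 means engrave at S200, F3389. After flipping Y the toolpath is (71.3553,28.9391) → (371.8824,137.0031).

Shape 2 is a quadratic bezier drawn with `<path>`. Its stroke #000000 means engrave at S200, F3389. After flipping Y the toolpath is (112.3590,184.1000) → (77.1869,148.6814) → (55.1853,107.8812) → (46.3542,61.6994).

Shape 3 is a regular polygon drawn with `<path>`. Its stroke #000000 means engrave at S200, F3389. After flipping Y the toolpath is (316.6125,102.3057) → (327.2409,118.5448) → (346.2392,122.5122) → (362.4783,111.8838) → (366.4457,92.8855) → (355.8173,76.6464) → (336.8190,72.6790) → (320.5799,83.3074) → (316.6125,102.3057), returning to the start.

Shape 4 is a cubic bezier drawn with `<path>`. Its stroke #ff0000 means cut at S812, F1074. After flipping Y the toolpath is (312.1664,183.7822) → (286.1039,162.0674) → (265.9444,102.7699) → (256.3851,71.0722).

Shape 5 is a rectangle drawn with `<polygon>`. Its stroke #ff0000 means cut at S812, F1074. After flipping Y the toolpath is (151.3324,183.3237) → (258.2597,183.3237) → (258.2597,128.5123) → (151.3324,128.5123) → (151.3324,183.3237), returning to the start.

; Generated by LaserGRBL
G21
G90
G00 X71.3553 Y28.9391
M3 S200
G1 X371.8824 Y137.0031 F3389
G00 X112.3590 Y184.1000
M3 S200
G1 X77.1869 Y148.6814 F3389
G1 X55.1853 Y107.8812 F3389
G1 X46.3542 Y61.6994 F3389
G00 X316.6125 Y102.3057
M3 S200
G1 X327.2409 Y118.5448 F3389
G1 X346.2392 Y122.5122 F3389
G1 X362.4783 Y111.8838 F3389
G1 X366.4457 Y92.8855 F3389
G1 X355.8173 Y76.6464 F3389
G1 X336.8190 Y72.6790 F3389
G1 X320.5799 Y83.3074 F3389
G1 X316.6125 Y102.3057 F3389
G00 X312.1664 Y183.7822
M3 S812
G1 X286.1039 Y162.0674 F1074
G1 X265.9444 Y102.7699 F1074
G1 X256.3851 Y71.0722 F1074
G00 X151.3324 Y183.3237
M3 S812
G1 X258.2597 Y183.3237 F1074
G1 X258.2597 Y128.5123 F1074
G1 X151.3324 Y128.5123 F1074
G1 X151.3324 Y183.3237 F1074
M5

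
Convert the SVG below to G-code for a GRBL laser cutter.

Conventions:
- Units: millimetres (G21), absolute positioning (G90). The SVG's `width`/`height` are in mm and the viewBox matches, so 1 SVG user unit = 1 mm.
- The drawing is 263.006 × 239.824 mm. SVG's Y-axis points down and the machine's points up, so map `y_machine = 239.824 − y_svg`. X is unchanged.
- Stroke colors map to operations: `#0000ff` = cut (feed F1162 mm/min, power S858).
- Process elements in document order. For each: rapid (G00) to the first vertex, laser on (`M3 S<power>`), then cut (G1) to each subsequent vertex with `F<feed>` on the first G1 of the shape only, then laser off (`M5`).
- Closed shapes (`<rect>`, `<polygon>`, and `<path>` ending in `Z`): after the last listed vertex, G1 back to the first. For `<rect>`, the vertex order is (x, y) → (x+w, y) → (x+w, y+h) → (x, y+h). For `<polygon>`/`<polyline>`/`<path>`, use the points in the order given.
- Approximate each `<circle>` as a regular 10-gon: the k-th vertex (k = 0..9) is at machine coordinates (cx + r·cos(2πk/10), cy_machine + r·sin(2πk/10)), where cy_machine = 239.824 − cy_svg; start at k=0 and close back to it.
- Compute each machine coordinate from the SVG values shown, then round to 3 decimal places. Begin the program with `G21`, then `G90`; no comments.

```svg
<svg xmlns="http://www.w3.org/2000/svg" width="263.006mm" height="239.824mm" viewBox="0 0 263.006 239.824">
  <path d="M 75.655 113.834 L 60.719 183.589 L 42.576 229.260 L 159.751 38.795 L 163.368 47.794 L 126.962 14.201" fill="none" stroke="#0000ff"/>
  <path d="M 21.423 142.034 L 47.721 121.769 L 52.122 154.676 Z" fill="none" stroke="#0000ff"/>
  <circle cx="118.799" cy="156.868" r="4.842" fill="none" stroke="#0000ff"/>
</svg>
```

viewBox `0 0 263.006 239.824` with mm width/height → 1 unit = 1 mm. Flip: y_m = 239.824 − y_svg.

**Shape 1** — `<path>` open polyline, stroke `#0000ff` → cut (S858, F1162). Machine vertices: (75.655,125.990) → (60.719,56.235) → (42.576,10.564) → (159.751,201.029) → (163.368,192.030) → (126.962,225.623). Open path.

**Shape 2** — `<path>` regular polygon, stroke `#0000ff` → cut (S858, F1162). Machine vertices: (21.423,97.790) → (47.721,118.055) → (52.122,85.148) → (21.423,97.790). Closed: final G1 returns to the first vertex.

**Shape 3** — `<circle>` circle, stroke `#0000ff` → cut (S858, F1162). Machine vertices: (123.641,82.956) → (122.716,85.802) → (120.295,87.561) → (117.303,87.561) → (114.882,85.802) → (113.957,82.956) → (114.882,80.110) → (117.303,78.351) → (120.295,78.351) → (122.716,80.110) → (123.641,82.956). Closed: final G1 returns to the first vertex.

G21
G90
G00 X75.655 Y125.990
M3 S858
G1 X60.719 Y56.235 F1162
G1 X42.576 Y10.564
G1 X159.751 Y201.029
G1 X163.368 Y192.030
G1 X126.962 Y225.623
M5
G00 X21.423 Y97.790
M3 S858
G1 X47.721 Y118.055 F1162
G1 X52.122 Y85.148
G1 X21.423 Y97.790
M5
G00 X123.641 Y82.956
M3 S858
G1 X122.716 Y85.802 F1162
G1 X120.295 Y87.561
G1 X117.303 Y87.561
G1 X114.882 Y85.802
G1 X113.957 Y82.956
G1 X114.882 Y80.110
G1 X117.303 Y78.351
G1 X120.295 Y78.351
G1 X122.716 Y80.110
G1 X123.641 Y82.956
M5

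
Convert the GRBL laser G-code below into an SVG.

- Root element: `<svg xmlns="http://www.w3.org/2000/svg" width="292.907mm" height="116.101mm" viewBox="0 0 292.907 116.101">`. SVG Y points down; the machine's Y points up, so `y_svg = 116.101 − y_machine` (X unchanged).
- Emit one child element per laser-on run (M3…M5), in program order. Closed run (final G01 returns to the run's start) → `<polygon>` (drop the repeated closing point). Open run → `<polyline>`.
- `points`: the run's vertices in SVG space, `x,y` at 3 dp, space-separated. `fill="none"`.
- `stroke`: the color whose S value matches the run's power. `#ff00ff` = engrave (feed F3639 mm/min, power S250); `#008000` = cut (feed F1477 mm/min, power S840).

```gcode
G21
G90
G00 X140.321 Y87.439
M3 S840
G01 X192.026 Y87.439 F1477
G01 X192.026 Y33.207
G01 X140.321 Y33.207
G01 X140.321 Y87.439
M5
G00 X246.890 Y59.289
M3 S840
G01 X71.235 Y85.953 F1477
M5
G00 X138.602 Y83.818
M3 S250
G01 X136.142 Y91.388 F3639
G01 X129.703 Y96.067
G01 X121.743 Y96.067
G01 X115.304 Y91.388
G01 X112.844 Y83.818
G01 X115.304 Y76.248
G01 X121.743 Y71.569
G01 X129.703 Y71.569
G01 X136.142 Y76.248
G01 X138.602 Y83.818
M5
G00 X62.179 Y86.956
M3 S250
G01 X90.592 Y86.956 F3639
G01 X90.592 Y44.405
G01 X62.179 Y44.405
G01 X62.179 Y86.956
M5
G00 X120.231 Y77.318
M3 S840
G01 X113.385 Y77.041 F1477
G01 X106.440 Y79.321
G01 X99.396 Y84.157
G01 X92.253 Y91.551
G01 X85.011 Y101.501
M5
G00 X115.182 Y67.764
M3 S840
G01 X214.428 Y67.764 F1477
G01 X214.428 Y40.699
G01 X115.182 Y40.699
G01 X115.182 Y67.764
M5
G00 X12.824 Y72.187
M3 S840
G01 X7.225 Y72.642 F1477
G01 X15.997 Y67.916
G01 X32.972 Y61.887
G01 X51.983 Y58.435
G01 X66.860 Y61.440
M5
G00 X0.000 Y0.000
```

<svg xmlns="http://www.w3.org/2000/svg" width="292.907mm" height="116.101mm" viewBox="0 0 292.907 116.101">
  <polygon points="140.321,28.662 192.026,28.662 192.026,82.894 140.321,82.894" fill="none" stroke="#008000"/>
  <polyline points="246.890,56.812 71.235,30.148" fill="none" stroke="#008000"/>
  <polygon points="138.602,32.283 136.142,24.713 129.703,20.034 121.743,20.034 115.304,24.713 112.844,32.283 115.304,39.853 121.743,44.532 129.703,44.532 136.142,39.853" fill="none" stroke="#ff00ff"/>
  <polygon points="62.179,29.145 90.592,29.145 90.592,71.696 62.179,71.696" fill="none" stroke="#ff00ff"/>
  <polyline points="120.231,38.783 113.385,39.060 106.440,36.780 99.396,31.944 92.253,24.550 85.011,14.600" fill="none" stroke="#008000"/>
  <polygon points="115.182,48.337 214.428,48.337 214.428,75.402 115.182,75.402" fill="none" stroke="#008000"/>
  <polyline points="12.824,43.914 7.225,43.459 15.997,48.185 32.972,54.214 51.983,57.666 66.860,54.661" fill="none" stroke="#008000"/>
</svg>

Each laser-on run becomes one SVG element. Flip Y back into SVG space with y_svg = 116.101 − y_machine.

Run 1: the run's S840 means `#008000` (cut). The run returns to its start, so emit a `<polygon>` with points (Y-flipped): 140.321,28.662 192.026,28.662 192.026,82.894 140.321,82.894.

Run 2: S840 ⇒ cut layer `#008000`. The run is open, so emit a `<polyline>` with points (Y-flipped): 246.890,56.812 71.235,30.148.

Run 3: the run's S250 means `#ff00ff` (engrave). The run returns to its start, so emit a `<polygon>` with points (Y-flipped): 138.602,32.283 136.142,24.713 129.703,20.034 121.743,20.034 115.304,24.713 112.844,32.283 115.304,39.853 121.743,44.532 129.703,44.532 136.142,39.853.

Run 4: the run's S250 means `#ff00ff` (engrave). The run returns to its start, so emit a `<polygon>` with points (Y-flipped): 62.179,29.145 90.592,29.145 90.592,71.696 62.179,71.696.

Run 5: the run's S840 means `#008000` (cut). The run is open, so emit a `<polyline>` with points (Y-flipped): 120.231,38.783 113.385,39.060 106.440,36.780 99.396,31.944 92.253,24.550 85.011,14.600.

Run 6: the run's S840 means `#008000` (cut). The run returns to its start, so emit a `<polygon>` with points (Y-flipped): 115.182,48.337 214.428,48.337 214.428,75.402 115.182,75.402.

Run 7: the run's S840 means `#008000` (cut). The run is open, so emit a `<polyline>` with points (Y-flipped): 12.824,43.914 7.225,43.459 15.997,48.185 32.972,54.214 51.983,57.666 66.860,54.661.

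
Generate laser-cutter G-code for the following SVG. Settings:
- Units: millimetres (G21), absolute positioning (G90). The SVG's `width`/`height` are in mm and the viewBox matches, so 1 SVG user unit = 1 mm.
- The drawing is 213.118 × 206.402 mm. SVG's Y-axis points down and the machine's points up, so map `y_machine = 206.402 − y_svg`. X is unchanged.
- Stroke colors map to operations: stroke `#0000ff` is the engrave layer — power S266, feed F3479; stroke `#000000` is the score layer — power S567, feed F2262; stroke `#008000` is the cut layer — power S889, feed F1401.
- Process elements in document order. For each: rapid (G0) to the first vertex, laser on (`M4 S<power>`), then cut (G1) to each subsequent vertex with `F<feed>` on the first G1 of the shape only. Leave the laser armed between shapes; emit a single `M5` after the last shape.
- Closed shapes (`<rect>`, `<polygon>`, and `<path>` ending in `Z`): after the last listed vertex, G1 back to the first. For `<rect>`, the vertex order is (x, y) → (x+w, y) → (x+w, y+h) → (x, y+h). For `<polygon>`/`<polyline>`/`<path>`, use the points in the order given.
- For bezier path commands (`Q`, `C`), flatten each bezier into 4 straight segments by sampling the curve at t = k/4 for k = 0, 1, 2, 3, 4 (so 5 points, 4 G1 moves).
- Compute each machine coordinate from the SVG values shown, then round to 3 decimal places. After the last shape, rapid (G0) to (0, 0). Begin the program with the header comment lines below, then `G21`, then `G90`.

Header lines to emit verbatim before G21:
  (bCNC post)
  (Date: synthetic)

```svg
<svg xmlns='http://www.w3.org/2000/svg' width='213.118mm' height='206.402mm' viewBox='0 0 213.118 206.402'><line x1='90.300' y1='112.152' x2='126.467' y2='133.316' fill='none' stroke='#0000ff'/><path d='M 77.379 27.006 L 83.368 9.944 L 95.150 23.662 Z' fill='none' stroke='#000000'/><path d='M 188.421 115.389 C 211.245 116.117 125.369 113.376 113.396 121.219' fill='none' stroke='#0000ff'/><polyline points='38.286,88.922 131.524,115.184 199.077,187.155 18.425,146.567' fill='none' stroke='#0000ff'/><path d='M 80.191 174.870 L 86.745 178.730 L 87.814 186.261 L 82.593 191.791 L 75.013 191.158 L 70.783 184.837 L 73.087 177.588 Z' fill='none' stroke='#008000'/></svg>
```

(bCNC post)
(Date: synthetic)
G21
G90
G0 X90.300 Y94.250
M4 S266
G1 X126.467 Y73.086 F3479
G0 X77.379 Y179.396
M4 S567
G1 X83.368 Y196.458 F2262
G1 X95.150 Y182.740
G1 X77.379 Y179.396
G0 X188.421 Y91.013
M4 S266
G1 X188.011 Y90.898 F3479
G1 X163.957 Y90.766
G1 X133.379 Y89.300
G1 X113.396 Y85.183
G0 X38.286 Y117.480
M4 S266
G1 X131.524 Y91.218 F3479
G1 X199.077 Y19.247
G1 X18.425 Y59.835
G0 X80.191 Y31.532
M4 S889
G1 X86.745 Y27.672 F1401
G1 X87.814 Y20.141
G1 X82.593 Y14.611
G1 X75.013 Y15.244
G1 X70.783 Y21.565
G1 X73.087 Y28.814
G1 X80.191 Y31.532
M5
G0 X0.000 Y0.000

Since the viewBox matches the mm dimensions, user units are millimetres directly. The only transform is the Y-flip y_m = 206.402 − y_svg.

Shape 1 is a line segment drawn with `<line>`. Its stroke #0000ff means engrave at S266, F3479. After flipping Y the toolpath is (90.300,94.250) → (126.467,73.086).

Shape 2 is a regular polygon drawn with `<path>`. Its stroke #000000 means score at S567, F2262. After flipping Y the toolpath is (77.379,179.396) → (83.368,196.458) → (95.150,182.740) → (77.379,179.396), returning to the start.

Shape 3 is a cubic bezier drawn with `<path>`. Its stroke #0000ff means engrave at S266, F3479. After flipping Y the toolpath is (188.421,91.013) → (188.011,90.898) → (163.957,90.766) → (133.379,89.300) → (113.396,85.183).

Shape 4 is a open polyline drawn with `<polyline>`. Its stroke #0000ff means engrave at S266, F3479. After flipping Y the toolpath is (38.286,117.480) → (131.524,91.218) → (199.077,19.247) → (18.425,59.835).

Shape 5 is a regular polygon drawn with `<path>`. Its stroke #008000 means cut at S889, F1401. After flipping Y the toolpath is (80.191,31.532) → (86.745,27.672) → (87.814,20.141) → (82.593,14.611) → (75.013,15.244) → (70.783,21.565) → (73.087,28.814) → (80.191,31.532), returning to the start.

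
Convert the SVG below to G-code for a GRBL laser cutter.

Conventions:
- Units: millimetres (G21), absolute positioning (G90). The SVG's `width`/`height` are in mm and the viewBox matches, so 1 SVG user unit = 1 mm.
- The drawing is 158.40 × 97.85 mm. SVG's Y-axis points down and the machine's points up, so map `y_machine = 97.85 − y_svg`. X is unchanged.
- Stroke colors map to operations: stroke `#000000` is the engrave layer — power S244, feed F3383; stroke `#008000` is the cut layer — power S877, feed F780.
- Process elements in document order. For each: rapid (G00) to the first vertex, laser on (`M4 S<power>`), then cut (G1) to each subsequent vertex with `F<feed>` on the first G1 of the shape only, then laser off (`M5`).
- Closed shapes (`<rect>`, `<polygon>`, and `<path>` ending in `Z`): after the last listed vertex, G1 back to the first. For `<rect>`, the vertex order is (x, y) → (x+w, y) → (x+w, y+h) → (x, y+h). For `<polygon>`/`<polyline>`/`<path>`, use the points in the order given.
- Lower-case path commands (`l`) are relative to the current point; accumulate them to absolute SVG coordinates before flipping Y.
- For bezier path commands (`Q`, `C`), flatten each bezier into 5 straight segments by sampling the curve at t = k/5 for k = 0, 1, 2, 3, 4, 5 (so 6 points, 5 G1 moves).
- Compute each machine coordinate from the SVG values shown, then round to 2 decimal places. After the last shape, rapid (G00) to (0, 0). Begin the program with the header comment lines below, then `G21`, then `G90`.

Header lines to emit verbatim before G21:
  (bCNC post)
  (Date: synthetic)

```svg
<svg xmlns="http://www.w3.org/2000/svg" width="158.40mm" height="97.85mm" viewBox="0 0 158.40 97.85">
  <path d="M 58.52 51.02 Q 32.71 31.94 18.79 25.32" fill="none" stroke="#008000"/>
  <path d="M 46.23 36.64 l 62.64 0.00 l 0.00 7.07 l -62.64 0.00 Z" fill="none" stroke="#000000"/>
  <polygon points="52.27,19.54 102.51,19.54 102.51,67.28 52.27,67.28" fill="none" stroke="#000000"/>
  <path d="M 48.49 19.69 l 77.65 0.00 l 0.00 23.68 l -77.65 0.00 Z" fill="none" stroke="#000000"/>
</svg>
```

viewBox `0 0 158.40 97.85` with mm width/height → 1 unit = 1 mm. Flip: y_m = 97.85 − y_svg.

**Shape 1** — `<path>` quadratic bezier, stroke `#008000` → cut (S877, F780). Control points (SVG): P0=(58.52,51.02), P1=(32.71,31.94), P2=(18.79,25.32); sampled at t=k/5. Machine vertices: (58.52,46.83) → (48.67,53.96) → (39.77,60.10) → (31.83,65.24) → (24.83,69.38) → (18.79,72.53). Open path.

**Shape 2** — `<path>` rectangle, stroke `#000000` → engrave (S244, F3383). Machine vertices: (46.23,61.21) → (108.87,61.21) → (108.87,54.14) → (46.23,54.14) → (46.23,61.21). Closed: final G1 returns to the first vertex.

**Shape 3** — `<polygon>` rectangle, stroke `#000000` → engrave (S244, F3383). Machine vertices: (52.27,78.31) → (102.51,78.31) → (102.51,30.57) → (52.27,30.57) → (52.27,78.31). Closed: final G1 returns to the first vertex.

**Shape 4** — `<path>` rectangle, stroke `#000000` → engrave (S244, F3383). Machine vertices: (48.49,78.16) → (126.14,78.16) → (126.14,54.48) → (48.49,54.48) → (48.49,78.16). Closed: final G1 returns to the first vertex.

(bCNC post)
(Date: synthetic)
G21
G90
G00 X58.52 Y46.83
M4 S877
G1 X48.67 Y53.96 F780
G1 X39.77 Y60.10
G1 X31.83 Y65.24
G1 X24.83 Y69.38
G1 X18.79 Y72.53
M5
G00 X46.23 Y61.21
M4 S244
G1 X108.87 Y61.21 F3383
G1 X108.87 Y54.14
G1 X46.23 Y54.14
G1 X46.23 Y61.21
M5
G00 X52.27 Y78.31
M4 S244
G1 X102.51 Y78.31 F3383
G1 X102.51 Y30.57
G1 X52.27 Y30.57
G1 X52.27 Y78.31
M5
G00 X48.49 Y78.16
M4 S244
G1 X126.14 Y78.16 F3383
G1 X126.14 Y54.48
G1 X48.49 Y54.48
G1 X48.49 Y78.16
M5
G00 X0.00 Y0.00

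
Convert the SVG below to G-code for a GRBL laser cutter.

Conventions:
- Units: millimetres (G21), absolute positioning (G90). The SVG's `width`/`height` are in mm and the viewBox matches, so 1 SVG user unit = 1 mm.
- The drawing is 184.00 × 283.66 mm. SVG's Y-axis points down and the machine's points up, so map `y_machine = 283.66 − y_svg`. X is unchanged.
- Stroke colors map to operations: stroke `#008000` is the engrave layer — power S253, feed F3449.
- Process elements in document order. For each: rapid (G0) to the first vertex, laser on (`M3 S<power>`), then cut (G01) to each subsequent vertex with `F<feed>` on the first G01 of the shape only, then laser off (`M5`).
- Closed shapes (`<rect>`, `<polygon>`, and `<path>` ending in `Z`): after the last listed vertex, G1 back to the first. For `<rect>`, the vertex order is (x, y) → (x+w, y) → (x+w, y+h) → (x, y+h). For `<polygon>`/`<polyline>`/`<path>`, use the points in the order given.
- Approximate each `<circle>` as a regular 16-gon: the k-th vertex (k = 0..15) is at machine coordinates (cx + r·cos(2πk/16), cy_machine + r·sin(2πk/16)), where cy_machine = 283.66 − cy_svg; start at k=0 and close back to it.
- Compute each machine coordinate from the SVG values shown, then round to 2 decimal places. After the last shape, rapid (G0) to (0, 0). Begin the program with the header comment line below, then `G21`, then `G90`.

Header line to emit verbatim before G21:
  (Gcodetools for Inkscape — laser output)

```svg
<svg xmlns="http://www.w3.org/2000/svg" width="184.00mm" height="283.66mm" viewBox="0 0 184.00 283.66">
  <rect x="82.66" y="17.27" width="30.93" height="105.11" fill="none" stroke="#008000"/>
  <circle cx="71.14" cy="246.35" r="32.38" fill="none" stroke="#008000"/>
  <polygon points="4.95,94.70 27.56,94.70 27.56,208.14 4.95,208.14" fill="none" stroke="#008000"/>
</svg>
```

(Gcodetools for Inkscape — laser output)
G21
G90
G0 X82.66 Y266.39
M3 S253
G01 X113.59 Y266.39 F3449
G01 X113.59 Y161.28
G01 X82.66 Y161.28
G01 X82.66 Y266.39
M5
G0 X103.52 Y37.31
M3 S253
G01 X101.06 Y49.70 F3449
G01 X94.04 Y60.21
G01 X83.53 Y67.23
G01 X71.14 Y69.69
G01 X58.75 Y67.23
G01 X48.24 Y60.21
G01 X41.22 Y49.70
G01 X38.76 Y37.31
G01 X41.22 Y24.92
G01 X48.24 Y14.41
G01 X58.75 Y7.39
G01 X71.14 Y4.93
G01 X83.53 Y7.39
G01 X94.04 Y14.41
G01 X101.06 Y24.92
G01 X103.52 Y37.31
M5
G0 X4.95 Y188.96
M3 S253
G01 X27.56 Y188.96 F3449
G01 X27.56 Y75.52
G01 X4.95 Y75.52
G01 X4.95 Y188.96
M5
G0 X0.00 Y0.00

1 u = 1 mm; y_m = 283.66 − y.

[1] `<rect>` rectangle, #008000→engrave S253 F3449: (82.66,266.39) → (113.59,266.39) → (113.59,161.28) → (82.66,161.28) → (82.66,266.39) (closed)

[2] `<circle>` circle, #008000→engrave S253 F3449: (103.52,37.31) → (101.06,49.70) → (94.04,60.21) → (83.53,67.23) → (71.14,69.69) → (58.75,67.23) → (48.24,60.21) → (41.22,49.70) → (38.76,37.31) → (41.22,24.92) → (48.24,14.41) → (58.75,7.39) → (71.14,4.93) → (83.53,7.39) → (94.04,14.41) → (101.06,24.92) → (103.52,37.31) (closed)

[3] `<polygon>` rectangle, #008000→engrave S253 F3449: (4.95,188.96) → (27.56,188.96) → (27.56,75.52) → (4.95,75.52) → (4.95,188.96) (closed)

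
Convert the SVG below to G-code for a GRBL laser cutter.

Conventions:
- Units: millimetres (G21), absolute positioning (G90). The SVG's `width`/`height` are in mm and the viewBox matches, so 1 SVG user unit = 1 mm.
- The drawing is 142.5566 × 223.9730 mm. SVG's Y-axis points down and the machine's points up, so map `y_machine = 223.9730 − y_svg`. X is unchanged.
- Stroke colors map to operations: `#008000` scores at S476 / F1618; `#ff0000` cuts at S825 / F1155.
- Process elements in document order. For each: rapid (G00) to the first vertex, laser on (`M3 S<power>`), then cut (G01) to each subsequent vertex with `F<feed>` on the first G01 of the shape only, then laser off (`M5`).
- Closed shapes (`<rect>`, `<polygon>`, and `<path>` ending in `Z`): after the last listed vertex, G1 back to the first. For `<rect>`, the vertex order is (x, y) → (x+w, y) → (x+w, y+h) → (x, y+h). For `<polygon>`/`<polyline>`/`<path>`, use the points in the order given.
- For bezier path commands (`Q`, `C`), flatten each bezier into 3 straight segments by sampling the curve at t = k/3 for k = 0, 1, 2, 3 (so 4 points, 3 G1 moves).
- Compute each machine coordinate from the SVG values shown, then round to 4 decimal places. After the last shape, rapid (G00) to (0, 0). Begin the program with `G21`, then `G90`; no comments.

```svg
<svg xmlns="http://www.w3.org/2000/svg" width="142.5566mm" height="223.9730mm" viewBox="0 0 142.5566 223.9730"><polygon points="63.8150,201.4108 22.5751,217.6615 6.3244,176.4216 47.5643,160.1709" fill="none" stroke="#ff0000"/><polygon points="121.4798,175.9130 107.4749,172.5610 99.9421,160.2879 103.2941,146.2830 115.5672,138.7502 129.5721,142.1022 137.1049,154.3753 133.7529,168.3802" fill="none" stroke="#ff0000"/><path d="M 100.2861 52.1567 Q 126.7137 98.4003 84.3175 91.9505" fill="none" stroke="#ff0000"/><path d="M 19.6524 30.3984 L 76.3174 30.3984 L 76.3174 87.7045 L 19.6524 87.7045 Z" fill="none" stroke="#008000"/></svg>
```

G21
G90
G00 X63.8150 Y22.5622
M3 S825
G01 X22.5751 Y6.3115 F1155
G01 X6.3244 Y47.5514
G01 X47.5643 Y63.8021
G01 X63.8150 Y22.5622
M5
G00 X121.4798 Y48.0600
M3 S825
G01 X107.4749 Y51.4120 F1155
G01 X99.9421 Y63.6851
G01 X103.2941 Y77.6900
G01 X115.5672 Y85.2228
G01 X129.5721 Y81.8708
G01 X137.1049 Y69.5977
G01 X133.7529 Y55.5928
G01 X121.4798 Y48.0600
M5
G00 X100.2861 Y171.8163
M3 S825
G01 X110.2574 Y146.8421 F1155
G01 X104.9345 Y133.5775
G01 X84.3175 Y132.0225
M5
G00 X19.6524 Y193.5746
M3 S476
G01 X76.3174 Y193.5746 F1618
G01 X76.3174 Y136.2685
G01 X19.6524 Y136.2685
G01 X19.6524 Y193.5746
M5
G00 X0.0000 Y0.0000

1 u = 1 mm; y_m = 223.9730 − y.

[1] `<polygon>` regular polygon, #ff0000→cut S825 F1155: (63.8150,22.5622) → (22.5751,6.3115) → (6.3244,47.5514) → (47.5643,63.8021) → (63.8150,22.5622) (closed)

[2] `<polygon>` regular polygon, #ff0000→cut S825 F1155: (121.4798,48.0600) → (107.4749,51.4120) → (99.9421,63.6851) → (103.2941,77.6900) → (115.5672,85.2228) → (129.5721,81.8708) → (137.1049,69.5977) → (133.7529,55.5928) → (121.4798,48.0600) (closed)

[3] `<path>` quadratic bezier, #ff0000→cut S825 F1155: (100.2861,171.8163) → (110.2574,146.8421) → (104.9345,133.5775) → (84.3175,132.0225)

[4] `<path>` rectangle, #008000→score S476 F1618: (19.6524,193.5746) → (76.3174,193.5746) → (76.3174,136.2685) → (19.6524,136.2685) → (19.6524,193.5746) (closed)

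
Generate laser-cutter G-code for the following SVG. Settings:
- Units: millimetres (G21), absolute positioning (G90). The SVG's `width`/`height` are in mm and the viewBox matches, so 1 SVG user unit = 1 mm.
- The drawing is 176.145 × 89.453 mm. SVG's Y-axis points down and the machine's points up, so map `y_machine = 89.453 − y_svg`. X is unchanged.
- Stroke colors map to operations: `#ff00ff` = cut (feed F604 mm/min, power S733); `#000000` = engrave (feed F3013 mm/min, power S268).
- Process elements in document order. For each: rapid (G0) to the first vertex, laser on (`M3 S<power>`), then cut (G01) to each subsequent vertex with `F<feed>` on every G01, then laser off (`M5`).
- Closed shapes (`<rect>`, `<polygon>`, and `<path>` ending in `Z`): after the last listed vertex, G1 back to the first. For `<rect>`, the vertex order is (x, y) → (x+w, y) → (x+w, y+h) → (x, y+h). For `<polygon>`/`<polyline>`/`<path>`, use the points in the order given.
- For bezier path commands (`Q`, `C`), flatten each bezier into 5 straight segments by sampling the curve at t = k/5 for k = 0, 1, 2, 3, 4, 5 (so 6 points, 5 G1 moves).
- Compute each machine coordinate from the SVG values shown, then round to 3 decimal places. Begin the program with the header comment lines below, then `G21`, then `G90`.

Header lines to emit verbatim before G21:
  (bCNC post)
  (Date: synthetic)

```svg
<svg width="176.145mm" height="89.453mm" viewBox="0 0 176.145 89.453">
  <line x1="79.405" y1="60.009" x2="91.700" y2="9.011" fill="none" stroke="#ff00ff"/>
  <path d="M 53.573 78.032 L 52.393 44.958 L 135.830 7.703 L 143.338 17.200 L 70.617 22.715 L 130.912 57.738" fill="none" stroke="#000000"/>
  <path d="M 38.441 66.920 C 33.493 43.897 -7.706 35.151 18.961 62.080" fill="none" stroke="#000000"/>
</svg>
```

(bCNC post)
(Date: synthetic)
G21
G90
G0 X79.405 Y29.444
M3 S733
G01 X91.700 Y80.442 F604
M5
G0 X53.573 Y11.421
M3 S268
G01 X52.393 Y44.495 F3013
G01 X135.830 Y81.750 F3013
G01 X143.338 Y72.253 F3013
G01 X70.617 Y66.738 F3013
G01 X130.912 Y31.715 F3013
M5
G0 X38.441 Y22.533
M3 S268
G01 X31.955 Y34.462 F3013
G01 X21.766 Y41.938 F3013
G01 X12.873 Y43.933 F3013
G01 X10.272 Y39.421 F3013
G01 X18.961 Y27.373 F3013
M5

1 u = 1 mm; y_m = 89.453 − y.

[1] `<line>` line segment, #ff00ff→cut S733 F604: (79.405,29.444) → (91.700,80.442)

[2] `<path>` open polyline, #000000→engrave S268 F3013: (53.573,11.421) → (52.393,44.495) → (135.830,81.750) → (143.338,72.253) → (70.617,66.738) → (130.912,31.715)

[3] `<path>` cubic bezier, #000000→engrave S268 F3013: (38.441,22.533) → (31.955,34.462) → (21.766,41.938) → (12.873,43.933) → (10.272,39.421) → (18.961,27.373)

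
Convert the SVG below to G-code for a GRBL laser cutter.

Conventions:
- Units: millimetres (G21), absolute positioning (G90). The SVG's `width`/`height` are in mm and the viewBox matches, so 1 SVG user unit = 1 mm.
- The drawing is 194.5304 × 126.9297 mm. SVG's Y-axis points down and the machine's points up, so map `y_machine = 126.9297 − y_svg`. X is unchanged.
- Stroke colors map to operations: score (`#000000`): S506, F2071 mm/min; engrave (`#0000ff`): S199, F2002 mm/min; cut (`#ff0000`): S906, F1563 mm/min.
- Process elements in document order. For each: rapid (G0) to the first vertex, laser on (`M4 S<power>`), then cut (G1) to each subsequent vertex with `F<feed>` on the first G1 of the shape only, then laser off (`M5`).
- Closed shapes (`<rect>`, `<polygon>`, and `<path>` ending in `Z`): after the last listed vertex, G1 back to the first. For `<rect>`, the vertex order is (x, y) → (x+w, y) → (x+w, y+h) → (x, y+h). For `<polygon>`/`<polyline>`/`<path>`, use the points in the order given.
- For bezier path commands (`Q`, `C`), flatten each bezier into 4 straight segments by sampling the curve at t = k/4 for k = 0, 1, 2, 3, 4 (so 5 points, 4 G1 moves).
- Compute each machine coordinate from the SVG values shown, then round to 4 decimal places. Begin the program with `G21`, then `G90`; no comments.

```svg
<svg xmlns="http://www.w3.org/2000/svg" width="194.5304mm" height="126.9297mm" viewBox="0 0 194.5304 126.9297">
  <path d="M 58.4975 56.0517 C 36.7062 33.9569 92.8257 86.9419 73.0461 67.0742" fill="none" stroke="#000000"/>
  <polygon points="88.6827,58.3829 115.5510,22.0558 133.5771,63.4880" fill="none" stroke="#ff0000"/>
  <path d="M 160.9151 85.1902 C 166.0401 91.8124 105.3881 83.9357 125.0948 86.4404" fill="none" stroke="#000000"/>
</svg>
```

G21
G90
G0 X58.4975 Y70.8780
M4 S506
G1 X54.3590 Y75.6831 F2071
G1 X65.0174 Y66.2019
G1 X76.0530 Y56.3032
G1 X73.0461 Y59.8555
M5
G0 X88.6827 Y68.5468
M4 S906
G1 X115.5510 Y104.8739 F1563
G1 X133.5771 Y63.4417
G1 X88.6827 Y68.5468
M5
G0 X160.9151 Y41.7395
M4 S506
G1 X154.7090 Y39.1026 F2071
G1 X137.5368 Y39.5703
G1 X123.0987 Y40.8101
G1 X125.0948 Y40.4893
M5

Since the viewBox matches the mm dimensions, user units are millimetres directly. The only transform is the Y-flip y_m = 126.9297 − y_svg.

Shape 1 is a cubic bezier drawn with `<path>`. Its stroke #000000 means score at S506, F2071. After flipping Y the toolpath is (58.4975,70.8780) → (54.3590,75.6831) → (65.0174,66.2019) → (76.0530,56.3032) → (73.0461,59.8555).

Shape 2 is a regular polygon drawn with `<polygon>`. Its stroke #ff0000 means cut at S906, F1563. After flipping Y the toolpath is (88.6827,68.5468) → (115.5510,104.8739) → (133.5771,63.4417) → (88.6827,68.5468), returning to the start.

Shape 3 is a cubic bezier drawn with `<path>`. Its stroke #000000 means score at S506, F2071. After flipping Y the toolpath is (160.9151,41.7395) → (154.7090,39.1026) → (137.5368,39.5703) → (123.0987,40.8101) → (125.0948,40.4893).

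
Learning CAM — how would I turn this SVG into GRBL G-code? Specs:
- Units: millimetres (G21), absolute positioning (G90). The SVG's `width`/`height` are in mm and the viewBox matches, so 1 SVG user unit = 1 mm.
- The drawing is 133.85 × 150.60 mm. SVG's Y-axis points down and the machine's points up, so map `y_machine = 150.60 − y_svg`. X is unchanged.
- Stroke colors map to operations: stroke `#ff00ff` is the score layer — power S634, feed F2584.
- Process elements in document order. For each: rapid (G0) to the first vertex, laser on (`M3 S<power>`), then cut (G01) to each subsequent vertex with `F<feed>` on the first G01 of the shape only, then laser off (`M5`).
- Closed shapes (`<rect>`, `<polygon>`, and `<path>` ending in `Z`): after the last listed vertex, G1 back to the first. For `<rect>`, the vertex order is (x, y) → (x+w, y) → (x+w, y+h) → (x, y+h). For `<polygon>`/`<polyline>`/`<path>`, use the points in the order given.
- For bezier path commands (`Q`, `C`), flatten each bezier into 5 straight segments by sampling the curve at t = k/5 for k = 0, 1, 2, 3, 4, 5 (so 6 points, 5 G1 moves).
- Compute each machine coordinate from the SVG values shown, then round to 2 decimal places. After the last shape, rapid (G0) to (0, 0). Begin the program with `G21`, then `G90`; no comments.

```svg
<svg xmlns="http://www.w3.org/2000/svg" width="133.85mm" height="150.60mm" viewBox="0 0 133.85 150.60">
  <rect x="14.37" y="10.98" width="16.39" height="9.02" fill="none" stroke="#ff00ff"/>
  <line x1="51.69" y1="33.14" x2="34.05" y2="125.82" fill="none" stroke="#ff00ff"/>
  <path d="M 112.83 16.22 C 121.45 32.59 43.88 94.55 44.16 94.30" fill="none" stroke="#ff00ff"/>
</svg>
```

G21
G90
G0 X14.37 Y139.62
M3 S634
G01 X30.76 Y139.62 F2584
G01 X30.76 Y130.60
G01 X14.37 Y130.60
G01 X14.37 Y139.62
M5
G0 X51.69 Y117.46
M3 S634
G01 X34.05 Y24.78 F2584
M5
G0 X112.83 Y134.38
M3 S634
G01 X108.97 Y119.95 F2584
G01 X92.30 Y99.75
G01 X70.69 Y78.96
G01 X52.02 Y62.75
G01 X44.16 Y56.30
M5
G0 X0.00 Y0.00

Since the viewBox matches the mm dimensions, user units are millimetres directly. The only transform is the Y-flip y_m = 150.60 − y_svg.

Shape 1 is a rectangle drawn with `<rect>`. Its stroke #ff00ff means score at S634, F2584. After flipping Y the toolpath is (14.37,139.62) → (30.76,139.62) → (30.76,130.60) → (14.37,130.60) → (14.37,139.62), returning to the start.

Shape 2 is a line segment drawn with `<line>`. Its stroke #ff00ff means score at S634, F2584. After flipping Y the toolpath is (51.69,117.46) → (34.05,24.78).

Shape 3 is a cubic bezier drawn with `<path>`. Its stroke #ff00ff means score at S634, F2584. After flipping Y the toolpath is (112.83,134.38) → (108.97,119.95) → (92.30,99.75) → (70.69,78.96) → (52.02,62.75) → (44.16,56.30).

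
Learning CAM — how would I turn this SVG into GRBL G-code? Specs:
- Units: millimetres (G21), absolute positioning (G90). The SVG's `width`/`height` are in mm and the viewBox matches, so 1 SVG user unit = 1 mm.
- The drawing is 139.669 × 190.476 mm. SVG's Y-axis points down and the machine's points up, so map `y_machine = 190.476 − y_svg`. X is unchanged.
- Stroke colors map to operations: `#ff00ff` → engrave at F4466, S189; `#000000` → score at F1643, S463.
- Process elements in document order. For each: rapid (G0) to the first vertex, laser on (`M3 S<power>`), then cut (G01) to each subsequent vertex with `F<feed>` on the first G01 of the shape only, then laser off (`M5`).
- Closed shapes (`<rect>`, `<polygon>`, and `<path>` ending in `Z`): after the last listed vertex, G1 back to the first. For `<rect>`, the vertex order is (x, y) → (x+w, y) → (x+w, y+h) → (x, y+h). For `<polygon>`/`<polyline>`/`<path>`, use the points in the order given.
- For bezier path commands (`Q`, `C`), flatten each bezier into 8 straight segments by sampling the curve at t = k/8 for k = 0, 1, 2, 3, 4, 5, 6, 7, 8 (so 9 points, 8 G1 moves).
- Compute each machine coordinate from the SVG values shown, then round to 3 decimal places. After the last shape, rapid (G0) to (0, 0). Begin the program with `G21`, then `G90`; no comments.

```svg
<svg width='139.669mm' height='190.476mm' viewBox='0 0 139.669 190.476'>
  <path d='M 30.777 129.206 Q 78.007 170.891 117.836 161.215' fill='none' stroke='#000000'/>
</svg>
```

G21
G90
G0 X30.777 Y61.270
M3 S463
G01 X42.469 Y51.651 F1643
G01 X53.929 Y43.638
G01 X65.159 Y37.229
G01 X76.157 Y32.425
G01 X86.923 Y29.227
G01 X97.459 Y27.633
G01 X107.763 Y27.645
G01 X117.836 Y29.261
M5
G0 X0.000 Y0.000

viewBox `0 0 139.669 190.476` with mm width/height → 1 unit = 1 mm. Flip: y_m = 190.476 − y_svg.

**Shape 1** — `<path>` quadratic bezier, stroke `#000000` → score (S463, F1643). Control points (SVG): P0=(30.777,129.206), P1=(78.007,170.891), P2=(117.836,161.215); sampled at t=k/8. Machine vertices: (30.777,61.270) → (42.469,51.651) → (53.929,43.638) → (65.159,37.229) → (76.157,32.425) → (86.923,29.227) → (97.459,27.633) → (107.763,27.645) → (117.836,29.261). Open path.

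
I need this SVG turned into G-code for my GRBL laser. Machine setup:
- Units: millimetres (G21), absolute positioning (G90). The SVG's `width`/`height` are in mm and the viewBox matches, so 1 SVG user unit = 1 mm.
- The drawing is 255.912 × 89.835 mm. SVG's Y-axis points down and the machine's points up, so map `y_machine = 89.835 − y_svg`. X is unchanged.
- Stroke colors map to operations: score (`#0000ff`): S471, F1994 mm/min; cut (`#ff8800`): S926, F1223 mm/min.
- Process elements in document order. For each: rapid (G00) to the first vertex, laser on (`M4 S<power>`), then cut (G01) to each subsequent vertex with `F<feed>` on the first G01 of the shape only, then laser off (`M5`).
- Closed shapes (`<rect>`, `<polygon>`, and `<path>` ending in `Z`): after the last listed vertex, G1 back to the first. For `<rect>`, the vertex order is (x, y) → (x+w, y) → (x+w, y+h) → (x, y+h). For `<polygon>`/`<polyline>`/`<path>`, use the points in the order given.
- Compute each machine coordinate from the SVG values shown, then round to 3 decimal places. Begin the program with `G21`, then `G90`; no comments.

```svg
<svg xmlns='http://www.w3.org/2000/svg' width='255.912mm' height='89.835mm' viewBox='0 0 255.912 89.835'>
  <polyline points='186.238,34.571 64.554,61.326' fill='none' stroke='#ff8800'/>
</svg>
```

viewBox `0 0 255.912 89.835` with mm width/height → 1 unit = 1 mm. Flip: y_m = 89.835 − y_svg.

**Shape 1** — `<polyline>` line segment, stroke `#ff8800` → cut (S926, F1223). Machine vertices: (186.238,55.264) → (64.554,28.509). Open path.

G21
G90
G00 X186.238 Y55.264
M4 S926
G01 X64.554 Y28.509 F1223
M5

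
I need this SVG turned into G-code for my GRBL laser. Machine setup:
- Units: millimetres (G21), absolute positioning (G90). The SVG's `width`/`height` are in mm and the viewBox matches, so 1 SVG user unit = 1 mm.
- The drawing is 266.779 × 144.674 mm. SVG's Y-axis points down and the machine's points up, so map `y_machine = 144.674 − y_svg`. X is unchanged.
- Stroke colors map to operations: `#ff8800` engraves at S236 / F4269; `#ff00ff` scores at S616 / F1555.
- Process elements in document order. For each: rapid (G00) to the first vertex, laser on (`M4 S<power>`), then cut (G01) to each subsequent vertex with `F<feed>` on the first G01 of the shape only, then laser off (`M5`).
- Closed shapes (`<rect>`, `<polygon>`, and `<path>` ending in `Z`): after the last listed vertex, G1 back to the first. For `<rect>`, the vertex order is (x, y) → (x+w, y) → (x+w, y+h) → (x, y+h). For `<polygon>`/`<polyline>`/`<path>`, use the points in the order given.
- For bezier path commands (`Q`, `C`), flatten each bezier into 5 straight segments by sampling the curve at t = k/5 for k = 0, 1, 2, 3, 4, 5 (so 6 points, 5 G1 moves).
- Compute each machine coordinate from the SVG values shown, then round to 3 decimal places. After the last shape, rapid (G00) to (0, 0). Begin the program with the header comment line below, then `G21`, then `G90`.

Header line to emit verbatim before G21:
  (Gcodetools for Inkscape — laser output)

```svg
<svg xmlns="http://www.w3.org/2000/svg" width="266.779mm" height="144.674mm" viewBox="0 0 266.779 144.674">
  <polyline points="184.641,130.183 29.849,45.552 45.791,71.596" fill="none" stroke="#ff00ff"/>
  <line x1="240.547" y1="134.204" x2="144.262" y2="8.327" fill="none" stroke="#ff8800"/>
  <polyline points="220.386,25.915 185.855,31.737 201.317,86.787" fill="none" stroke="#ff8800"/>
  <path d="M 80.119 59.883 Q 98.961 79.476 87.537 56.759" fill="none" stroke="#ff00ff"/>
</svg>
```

(Gcodetools for Inkscape — laser output)
G21
G90
G00 X184.641 Y14.491
M4 S616
G01 X29.849 Y99.122 F1555
G01 X45.791 Y73.078
M5
G00 X240.547 Y10.470
M4 S236
G01 X144.262 Y136.347 F4269
M5
G00 X220.386 Y118.759
M4 S236
G01 X185.855 Y112.937 F4269
G01 X201.317 Y57.887
M5
G00 X80.119 Y84.791
M4 S616
G01 X86.445 Y78.646 F1555
G01 X90.350 Y75.886
G01 X91.834 Y76.511
G01 X90.896 Y80.521
G01 X87.537 Y87.915
M5
G00 X0.000 Y0.000

1 u = 1 mm; y_m = 144.674 − y.

[1] `<polyline>` open polyline, #ff00ff→score S616 F1555: (184.641,14.491) → (29.849,99.122) → (45.791,73.078)

[2] `<line>` line segment, #ff8800→engrave S236 F4269: (240.547,10.470) → (144.262,136.347)

[3] `<polyline>` open polyline, #ff8800→engrave S236 F4269: (220.386,118.759) → (185.855,112.937) → (201.317,57.887)

[4] `<path>` quadratic bezier, #ff00ff→score S616 F1555: (80.119,84.791) → (86.445,78.646) → (90.350,75.886) → (91.834,76.511) → (90.896,80.521) → (87.537,87.915)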